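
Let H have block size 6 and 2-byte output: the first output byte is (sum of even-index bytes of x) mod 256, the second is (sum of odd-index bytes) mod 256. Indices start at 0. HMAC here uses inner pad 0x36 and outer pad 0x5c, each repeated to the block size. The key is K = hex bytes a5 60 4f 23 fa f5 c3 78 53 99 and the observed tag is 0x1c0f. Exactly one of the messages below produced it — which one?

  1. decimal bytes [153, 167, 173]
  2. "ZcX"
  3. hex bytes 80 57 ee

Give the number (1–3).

Key hex bytes a5 60 4f 23 fa f5 c3 78 53 99 is 10 bytes > B = 6, so hash it first: H(key) = 04 89, then zero-pad to 6 bytes: K' = 04 89 00 00 00 00.
K' ⊕ ipad = 32 bf 36 36 36 36; K' ⊕ opad = 58 d5 5c 5c 5c 5c.
m1: inner = H(32 bf 36 36 36 36 99 a7 ad) = e4 d2; tag = H(58 d5 5c 5c 5c 5c e4 d2) = f45f
m2: inner = H(32 bf 36 36 36 36 5a 63 58) = 50 8e; tag = H(58 d5 5c 5c 5c 5c 50 8e) = 601b
m3: inner = H(32 bf 36 36 36 36 80 57 ee) = 0c 82; tag = H(58 d5 5c 5c 5c 5c 0c 82) = 1c0f ← matches

3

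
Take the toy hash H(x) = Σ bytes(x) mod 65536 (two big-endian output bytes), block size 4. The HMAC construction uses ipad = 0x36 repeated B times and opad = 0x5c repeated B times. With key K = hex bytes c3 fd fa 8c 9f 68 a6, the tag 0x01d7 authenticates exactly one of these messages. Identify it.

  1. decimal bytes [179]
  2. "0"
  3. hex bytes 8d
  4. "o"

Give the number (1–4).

1

Key hex bytes c3 fd fa 8c 9f 68 a6 is 7 bytes > B = 4, so hash it first: H(key) = 04 f3, then zero-pad to 4 bytes: K' = 04 f3 00 00.
K' ⊕ ipad = 32 c5 36 36; K' ⊕ opad = 58 af 5c 5c.
m1: inner = H(32 c5 36 36 b3) = 02 16; tag = H(58 af 5c 5c 02 16) = 01d7 ← matches
m2: inner = H(32 c5 36 36 30) = 01 93; tag = H(58 af 5c 5c 01 93) = 0253
m3: inner = H(32 c5 36 36 8d) = 01 f0; tag = H(58 af 5c 5c 01 f0) = 02b0
m4: inner = H(32 c5 36 36 6f) = 01 d2; tag = H(58 af 5c 5c 01 d2) = 0292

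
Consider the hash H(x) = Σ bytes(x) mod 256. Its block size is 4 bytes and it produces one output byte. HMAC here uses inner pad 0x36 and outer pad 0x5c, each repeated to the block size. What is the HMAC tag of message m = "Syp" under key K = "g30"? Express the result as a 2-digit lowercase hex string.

Key "g30" = 67 33 30 is 3 bytes ≤ B = 4; zero-pad to 4 bytes: K' = 67 33 30 00.
K' ⊕ ipad = 51 05 06 36.  K' ⊕ opad = 3b 6f 6c 5c.
Inner input = (K'⊕ipad) ∥ m = 51 05 06 36 ∥ 53 79 70.
Inner hash: sum = 81+5+6+54+83+121+112 = 462; mod 256 = 206 → ce.
Outer input = (K'⊕opad) ∥ inner = 3b 6f 6c 5c ∥ ce.
Outer hash (tag): sum = 59+111+108+92+206 = 576; mod 256 = 64 → 40.

40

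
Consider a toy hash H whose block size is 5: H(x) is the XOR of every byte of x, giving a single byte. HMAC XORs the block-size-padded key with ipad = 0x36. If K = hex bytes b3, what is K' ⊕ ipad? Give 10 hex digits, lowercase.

8536363636

Key hex bytes b3 is 1 byte ≤ B = 5; zero-pad to 5 bytes: K' = b3 00 00 00 00.
XOR each byte with 0x36: b3⊕36=85, 00⊕36=36, 00⊕36=36, 00⊕36=36, 00⊕36=36.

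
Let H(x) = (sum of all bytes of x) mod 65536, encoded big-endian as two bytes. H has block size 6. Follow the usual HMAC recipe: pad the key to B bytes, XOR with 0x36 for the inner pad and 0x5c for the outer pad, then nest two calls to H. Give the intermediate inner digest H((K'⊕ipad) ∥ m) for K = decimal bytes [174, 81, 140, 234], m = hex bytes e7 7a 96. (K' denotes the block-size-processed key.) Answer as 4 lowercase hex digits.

Key decimal bytes [174, 81, 140, 234] = ae 51 8c ea is 4 bytes ≤ B = 6; zero-pad to 6 bytes: K' = ae 51 8c ea 00 00.
K' ⊕ ipad = 98 67 ba dc 36 36.
Inner input = 98 67 ba dc 36 36 ∥ e7 7a 96.
Inner hash: sum = 152+103+186+220+54+54+231+122+150 = 1272 → 04 f8.

04f8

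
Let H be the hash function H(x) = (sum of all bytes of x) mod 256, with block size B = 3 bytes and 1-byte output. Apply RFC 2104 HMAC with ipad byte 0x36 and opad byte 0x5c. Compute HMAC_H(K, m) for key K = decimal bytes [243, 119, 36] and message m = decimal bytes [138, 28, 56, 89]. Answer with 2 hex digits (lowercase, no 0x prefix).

a1

Key decimal bytes [243, 119, 36] = f3 77 24 is exactly B = 3 bytes: K' = f3 77 24.
K' ⊕ ipad = c5 41 12.  K' ⊕ opad = af 2b 78.
Inner input = (K'⊕ipad) ∥ m = c5 41 12 ∥ 8a 1c 38 59.
Inner hash: sum = 197+65+18+138+28+56+89 = 591; mod 256 = 79 → 4f.
Outer input = (K'⊕opad) ∥ inner = af 2b 78 ∥ 4f.
Outer hash (tag): sum = 175+43+120+79 = 417; mod 256 = 161 → a1.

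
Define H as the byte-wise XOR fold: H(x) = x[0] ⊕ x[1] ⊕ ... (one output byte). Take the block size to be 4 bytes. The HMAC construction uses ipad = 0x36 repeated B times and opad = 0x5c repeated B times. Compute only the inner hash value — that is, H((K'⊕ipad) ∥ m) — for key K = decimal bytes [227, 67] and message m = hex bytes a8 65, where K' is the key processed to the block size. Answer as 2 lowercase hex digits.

Key decimal bytes [227, 67] = e3 43 is 2 bytes ≤ B = 4; zero-pad to 4 bytes: K' = e3 43 00 00.
K' ⊕ ipad = d5 75 36 36.
Inner input = d5 75 36 36 ∥ a8 65.
Inner hash: XOR d5⊕75⊕36⊕36⊕a8⊕65 = 6d.

6d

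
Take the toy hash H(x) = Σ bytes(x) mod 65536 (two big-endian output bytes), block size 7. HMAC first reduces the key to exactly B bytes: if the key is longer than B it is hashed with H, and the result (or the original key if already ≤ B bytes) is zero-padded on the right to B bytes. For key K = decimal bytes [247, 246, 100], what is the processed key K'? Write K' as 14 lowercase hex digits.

f7f66400000000

Key decimal bytes [247, 246, 100] = f7 f6 64 is 3 bytes ≤ B = 7; zero-pad to 7 bytes: K' = f7 f6 64 00 00 00 00.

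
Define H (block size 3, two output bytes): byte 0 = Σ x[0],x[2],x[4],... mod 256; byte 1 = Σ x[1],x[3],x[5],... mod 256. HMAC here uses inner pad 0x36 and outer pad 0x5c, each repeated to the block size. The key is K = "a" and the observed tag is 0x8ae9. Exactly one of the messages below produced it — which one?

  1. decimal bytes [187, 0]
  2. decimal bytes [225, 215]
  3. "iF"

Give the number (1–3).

1

Key "a" = 61 is 1 byte ≤ B = 3; zero-pad to 3 bytes: K' = 61 00 00.
K' ⊕ ipad = 57 36 36; K' ⊕ opad = 3d 5c 5c.
m1: inner = H(57 36 36 bb 00) = 8d f1; tag = H(3d 5c 5c 8d f1) = 8ae9 ← matches
m2: inner = H(57 36 36 e1 d7) = 64 17; tag = H(3d 5c 5c 64 17) = b0c0
m3: inner = H(57 36 36 69 46) = d3 9f; tag = H(3d 5c 5c d3 9f) = 382f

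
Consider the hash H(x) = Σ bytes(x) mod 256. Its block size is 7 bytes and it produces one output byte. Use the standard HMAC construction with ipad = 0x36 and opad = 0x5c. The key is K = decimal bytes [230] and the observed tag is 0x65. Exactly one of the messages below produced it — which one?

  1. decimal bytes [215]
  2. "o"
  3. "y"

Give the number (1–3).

2

Key decimal bytes [230] = e6 is 1 byte ≤ B = 7; zero-pad to 7 bytes: K' = e6 00 00 00 00 00 00.
K' ⊕ ipad = d0 36 36 36 36 36 36; K' ⊕ opad = ba 5c 5c 5c 5c 5c 5c.
m1: inner = H(d0 36 36 36 36 36 36 d7) = eb; tag = H(ba 5c 5c 5c 5c 5c 5c eb) = cd
m2: inner = H(d0 36 36 36 36 36 36 6f) = 83; tag = H(ba 5c 5c 5c 5c 5c 5c 83) = 65 ← matches
m3: inner = H(d0 36 36 36 36 36 36 79) = 8d; tag = H(ba 5c 5c 5c 5c 5c 5c 8d) = 6f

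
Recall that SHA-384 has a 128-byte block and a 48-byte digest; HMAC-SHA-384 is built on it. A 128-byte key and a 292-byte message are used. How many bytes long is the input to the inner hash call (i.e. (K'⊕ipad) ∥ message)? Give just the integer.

Key is 128 ≤ 128 bytes, zero-padded: |K'| = 128.
Inner input = (K'⊕ipad) ∥ m → 128 + 292 = 420 bytes.

420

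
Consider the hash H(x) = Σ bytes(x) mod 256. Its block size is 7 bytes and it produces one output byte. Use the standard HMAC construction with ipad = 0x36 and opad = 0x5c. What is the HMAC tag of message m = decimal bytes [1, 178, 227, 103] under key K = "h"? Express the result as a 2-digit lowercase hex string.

fb

Key "h" = 68 is 1 byte ≤ B = 7; zero-pad to 7 bytes: K' = 68 00 00 00 00 00 00.
K' ⊕ ipad = 5e 36 36 36 36 36 36.  K' ⊕ opad = 34 5c 5c 5c 5c 5c 5c.
Inner input = (K'⊕ipad) ∥ m = 5e 36 36 36 36 36 36 ∥ 01 b2 e3 67.
Inner hash: sum = 94+54+54+54+54+54+54+1+178+227+103 = 927; mod 256 = 159 → 9f.
Outer input = (K'⊕opad) ∥ inner = 34 5c 5c 5c 5c 5c 5c ∥ 9f.
Outer hash (tag): sum = 52+92+92+92+92+92+92+159 = 763; mod 256 = 251 → fb.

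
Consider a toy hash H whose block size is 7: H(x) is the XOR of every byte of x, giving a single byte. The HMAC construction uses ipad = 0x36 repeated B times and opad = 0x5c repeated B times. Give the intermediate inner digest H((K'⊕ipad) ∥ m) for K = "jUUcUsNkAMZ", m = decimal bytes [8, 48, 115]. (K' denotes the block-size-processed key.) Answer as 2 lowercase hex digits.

Key "jUUcUsNkAMZ" = 6a 55 55 63 55 73 4e 6b 41 4d 5a is 11 bytes > B = 7, so hash it first: H(key) = 5c, then zero-pad to 7 bytes: K' = 5c 00 00 00 00 00 00.
K' ⊕ ipad = 6a 36 36 36 36 36 36.
Inner input = 6a 36 36 36 36 36 36 ∥ 08 30 73.
Inner hash: XOR 6a⊕36⊕36⊕36⊕36⊕36⊕36⊕08⊕30⊕73 = 21.

21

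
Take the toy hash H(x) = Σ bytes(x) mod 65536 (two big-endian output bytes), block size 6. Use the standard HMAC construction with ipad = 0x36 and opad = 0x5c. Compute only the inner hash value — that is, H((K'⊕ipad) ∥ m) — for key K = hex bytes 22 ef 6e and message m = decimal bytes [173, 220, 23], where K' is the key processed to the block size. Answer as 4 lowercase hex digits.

Key hex bytes 22 ef 6e is 3 bytes ≤ B = 6; zero-pad to 6 bytes: K' = 22 ef 6e 00 00 00.
K' ⊕ ipad = 14 d9 58 36 36 36.
Inner input = 14 d9 58 36 36 36 ∥ ad dc 17.
Inner hash: sum = 20+217+88+54+54+54+173+220+23 = 903 → 03 87.

0387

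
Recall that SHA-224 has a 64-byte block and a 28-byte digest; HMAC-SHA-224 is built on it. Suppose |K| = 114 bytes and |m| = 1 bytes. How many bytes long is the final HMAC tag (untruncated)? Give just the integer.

28

The tag is one SHA-224 digest: 28 bytes.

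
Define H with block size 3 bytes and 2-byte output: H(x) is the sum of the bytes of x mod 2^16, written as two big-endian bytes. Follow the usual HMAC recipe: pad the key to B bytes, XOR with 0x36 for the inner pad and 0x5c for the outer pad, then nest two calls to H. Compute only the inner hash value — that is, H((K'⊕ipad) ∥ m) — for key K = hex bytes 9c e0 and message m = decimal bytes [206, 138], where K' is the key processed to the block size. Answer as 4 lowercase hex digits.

030e

Key hex bytes 9c e0 is 2 bytes ≤ B = 3; zero-pad to 3 bytes: K' = 9c e0 00.
K' ⊕ ipad = aa d6 36.
Inner input = aa d6 36 ∥ ce 8a.
Inner hash: sum = 170+214+54+206+138 = 782 → 03 0e.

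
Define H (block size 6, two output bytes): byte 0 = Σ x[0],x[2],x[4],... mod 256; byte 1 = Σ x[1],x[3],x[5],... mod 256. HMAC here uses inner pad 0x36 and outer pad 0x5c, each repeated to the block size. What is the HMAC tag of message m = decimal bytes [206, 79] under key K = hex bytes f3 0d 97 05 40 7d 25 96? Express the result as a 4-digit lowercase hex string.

7eff

Key hex bytes f3 0d 97 05 40 7d 25 96 is 8 bytes > B = 6, so hash it first: H(key) = ef 25, then zero-pad to 6 bytes: K' = ef 25 00 00 00 00.
K' ⊕ ipad = d9 13 36 36 36 36.  K' ⊕ opad = b3 79 5c 5c 5c 5c.
Inner input = (K'⊕ipad) ∥ m = d9 13 36 36 36 36 ∥ ce 4f.
Inner hash: even-index sum = 531 mod 256 = 19; odd-index sum = 206 mod 256 = 206 → 13 ce.
Outer input = (K'⊕opad) ∥ inner = b3 79 5c 5c 5c 5c ∥ 13 ce.
Outer hash (tag): even-index sum = 382 mod 256 = 126; odd-index sum = 511 mod 256 = 255 → 7e ff.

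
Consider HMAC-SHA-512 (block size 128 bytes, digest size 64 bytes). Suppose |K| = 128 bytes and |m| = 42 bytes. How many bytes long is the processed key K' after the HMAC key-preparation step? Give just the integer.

128

Key is 128 ≤ 128 bytes, zero-padded: |K'| = 128.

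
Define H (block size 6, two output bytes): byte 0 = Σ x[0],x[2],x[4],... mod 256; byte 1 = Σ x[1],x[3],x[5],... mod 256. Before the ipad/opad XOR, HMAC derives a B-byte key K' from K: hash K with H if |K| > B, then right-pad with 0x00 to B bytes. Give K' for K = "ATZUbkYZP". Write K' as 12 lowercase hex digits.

a66e00000000

|K| = 9 > B = 6, so first hash the key.
H(K): even-index sum = 422 mod 256 = 166; odd-index sum = 366 mod 256 = 110 → a6 6e.
Zero-pad H(K) = a6 6e to 6 bytes: K' = a6 6e 00 00 00 00.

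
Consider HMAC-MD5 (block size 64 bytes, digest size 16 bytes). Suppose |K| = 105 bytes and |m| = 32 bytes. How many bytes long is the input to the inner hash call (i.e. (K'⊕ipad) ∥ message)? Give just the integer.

Key is 105 > 64 bytes, so it is hashed to 16 bytes then zero-padded to 64: |K'| = 64.
Inner input = (K'⊕ipad) ∥ m → 64 + 32 = 96 bytes.

96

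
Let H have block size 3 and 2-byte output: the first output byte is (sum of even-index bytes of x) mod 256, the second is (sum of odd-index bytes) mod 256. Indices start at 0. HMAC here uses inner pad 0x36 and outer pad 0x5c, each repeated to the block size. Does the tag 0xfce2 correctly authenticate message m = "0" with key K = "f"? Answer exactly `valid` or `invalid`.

Key "f" = 66 is 1 byte ≤ B = 3; zero-pad to 3 bytes: K' = 66 00 00.
K' ⊕ ipad = 50 36 36; K' ⊕ opad = 3a 5c 5c.
Inner hash: even-index sum = 134 mod 256 = 134; odd-index sum = 102 mod 256 = 102 → 86 66.
Outer hash (recomputed tag): even-index sum = 252 mod 256 = 252; odd-index sum = 226 mod 256 = 226 → fc e2.
Recomputed tag = fce2; claimed = fce2 → match.

valid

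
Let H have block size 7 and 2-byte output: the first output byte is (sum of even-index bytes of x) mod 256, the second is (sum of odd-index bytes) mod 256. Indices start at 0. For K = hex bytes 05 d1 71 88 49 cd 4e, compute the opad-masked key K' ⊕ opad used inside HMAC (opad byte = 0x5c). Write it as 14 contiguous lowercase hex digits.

598d2dd4159112

Key hex bytes 05 d1 71 88 49 cd 4e is exactly B = 7 bytes: K' = 05 d1 71 88 49 cd 4e.
XOR each byte with 0x5c: 05⊕5c=59, d1⊕5c=8d, 71⊕5c=2d, 88⊕5c=d4, 49⊕5c=15, cd⊕5c=91, 4e⊕5c=12.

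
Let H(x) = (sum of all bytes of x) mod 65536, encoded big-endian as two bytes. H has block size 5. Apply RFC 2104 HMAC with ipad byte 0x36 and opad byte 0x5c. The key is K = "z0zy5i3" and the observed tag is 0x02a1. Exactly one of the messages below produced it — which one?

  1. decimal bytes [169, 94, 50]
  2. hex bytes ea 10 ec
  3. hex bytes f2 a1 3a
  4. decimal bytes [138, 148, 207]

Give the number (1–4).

Key "z0zy5i3" = 7a 30 7a 79 35 69 33 is 7 bytes > B = 5, so hash it first: H(key) = 02 6e, then zero-pad to 5 bytes: K' = 02 6e 00 00 00.
K' ⊕ ipad = 34 58 36 36 36; K' ⊕ opad = 5e 32 5c 5c 5c.
m1: inner = H(34 58 36 36 36 a9 5e 32) = 02 67; tag = H(5e 32 5c 5c 5c 02 67) = 020d
m2: inner = H(34 58 36 36 36 ea 10 ec) = 03 14; tag = H(5e 32 5c 5c 5c 03 14) = 01bb
m3: inner = H(34 58 36 36 36 f2 a1 3a) = 02 fb; tag = H(5e 32 5c 5c 5c 02 fb) = 02a1 ← matches
m4: inner = H(34 58 36 36 36 8a 94 cf) = 03 1b; tag = H(5e 32 5c 5c 5c 03 1b) = 01c2

3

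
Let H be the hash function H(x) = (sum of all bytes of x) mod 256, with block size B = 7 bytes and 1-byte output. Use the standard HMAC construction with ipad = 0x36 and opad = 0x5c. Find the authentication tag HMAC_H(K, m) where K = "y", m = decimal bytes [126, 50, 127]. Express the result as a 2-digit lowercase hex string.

0f

Key "y" = 79 is 1 byte ≤ B = 7; zero-pad to 7 bytes: K' = 79 00 00 00 00 00 00.
K' ⊕ ipad = 4f 36 36 36 36 36 36.  K' ⊕ opad = 25 5c 5c 5c 5c 5c 5c.
Inner input = (K'⊕ipad) ∥ m = 4f 36 36 36 36 36 36 ∥ 7e 32 7f.
Inner hash: sum = 79+54+54+54+54+54+54+126+50+127 = 706; mod 256 = 194 → c2.
Outer input = (K'⊕opad) ∥ inner = 25 5c 5c 5c 5c 5c 5c ∥ c2.
Outer hash (tag): sum = 37+92+92+92+92+92+92+194 = 783; mod 256 = 15 → 0f.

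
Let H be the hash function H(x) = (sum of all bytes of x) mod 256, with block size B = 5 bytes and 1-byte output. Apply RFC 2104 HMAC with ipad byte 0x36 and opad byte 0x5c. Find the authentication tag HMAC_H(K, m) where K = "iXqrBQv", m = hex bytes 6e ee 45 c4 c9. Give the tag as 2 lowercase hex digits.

Key "iXqrBQv" = 69 58 71 72 42 51 76 is 7 bytes > B = 5, so hash it first: H(key) = ad, then zero-pad to 5 bytes: K' = ad 00 00 00 00.
K' ⊕ ipad = 9b 36 36 36 36.  K' ⊕ opad = f1 5c 5c 5c 5c.
Inner input = (K'⊕ipad) ∥ m = 9b 36 36 36 36 ∥ 6e ee 45 c4 c9.
Inner hash: sum = 155+54+54+54+54+110+238+69+196+201 = 1185; mod 256 = 161 → a1.
Outer input = (K'⊕opad) ∥ inner = f1 5c 5c 5c 5c ∥ a1.
Outer hash (tag): sum = 241+92+92+92+92+161 = 770; mod 256 = 2 → 02.

02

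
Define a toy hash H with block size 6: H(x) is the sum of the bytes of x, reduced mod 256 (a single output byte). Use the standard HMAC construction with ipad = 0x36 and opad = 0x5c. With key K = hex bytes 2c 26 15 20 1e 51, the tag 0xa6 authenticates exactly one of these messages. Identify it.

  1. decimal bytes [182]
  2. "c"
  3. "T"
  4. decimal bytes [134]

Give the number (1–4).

1

Key hex bytes 2c 26 15 20 1e 51 is exactly B = 6 bytes: K' = 2c 26 15 20 1e 51.
K' ⊕ ipad = 1a 10 23 16 28 67; K' ⊕ opad = 70 7a 49 7c 42 0d.
m1: inner = H(1a 10 23 16 28 67 b6) = a8; tag = H(70 7a 49 7c 42 0d a8) = a6 ← matches
m2: inner = H(1a 10 23 16 28 67 63) = 55; tag = H(70 7a 49 7c 42 0d 55) = 53
m3: inner = H(1a 10 23 16 28 67 54) = 46; tag = H(70 7a 49 7c 42 0d 46) = 44
m4: inner = H(1a 10 23 16 28 67 86) = 78; tag = H(70 7a 49 7c 42 0d 78) = 76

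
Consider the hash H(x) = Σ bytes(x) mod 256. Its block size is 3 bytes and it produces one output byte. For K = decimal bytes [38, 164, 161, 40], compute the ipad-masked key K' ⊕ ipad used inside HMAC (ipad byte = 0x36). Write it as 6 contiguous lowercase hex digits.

Key decimal bytes [38, 164, 161, 40] = 26 a4 a1 28 is 4 bytes > B = 3, so hash it first: H(key) = 93, then zero-pad to 3 bytes: K' = 93 00 00.
XOR each byte with 0x36: 93⊕36=a5, 00⊕36=36, 00⊕36=36.

a53636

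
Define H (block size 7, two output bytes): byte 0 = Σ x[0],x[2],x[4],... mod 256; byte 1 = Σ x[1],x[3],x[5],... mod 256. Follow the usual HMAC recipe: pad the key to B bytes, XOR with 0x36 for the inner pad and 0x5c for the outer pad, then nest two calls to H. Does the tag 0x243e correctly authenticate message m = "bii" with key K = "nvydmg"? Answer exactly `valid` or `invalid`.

invalid

Key "nvydmg" = 6e 76 79 64 6d 67 is 6 bytes ≤ B = 7; zero-pad to 7 bytes: K' = 6e 76 79 64 6d 67 00.
K' ⊕ ipad = 58 40 4f 52 5b 51 36; K' ⊕ opad = 32 2a 25 38 31 3b 5c.
Inner hash: even-index sum = 417 mod 256 = 161; odd-index sum = 430 mod 256 = 174 → a1 ae.
Outer hash (recomputed tag): even-index sum = 402 mod 256 = 146; odd-index sum = 318 mod 256 = 62 → 92 3e.
Recomputed tag = 923e; claimed = 243e → mismatch.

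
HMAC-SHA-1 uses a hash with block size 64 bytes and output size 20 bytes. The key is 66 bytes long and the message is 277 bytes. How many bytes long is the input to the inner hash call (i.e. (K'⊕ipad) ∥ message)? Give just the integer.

Key is 66 > 64 bytes, so it is hashed to 20 bytes then zero-padded to 64: |K'| = 64.
Inner input = (K'⊕ipad) ∥ m → 64 + 277 = 341 bytes.

341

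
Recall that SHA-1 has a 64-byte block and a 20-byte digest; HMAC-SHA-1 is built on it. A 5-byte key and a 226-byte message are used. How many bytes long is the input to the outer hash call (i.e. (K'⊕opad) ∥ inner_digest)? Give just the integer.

84

Key is 5 ≤ 64 bytes, zero-padded: |K'| = 64.
Outer input = (K'⊕opad) ∥ H(inner) → 64 + 20 = 84 bytes.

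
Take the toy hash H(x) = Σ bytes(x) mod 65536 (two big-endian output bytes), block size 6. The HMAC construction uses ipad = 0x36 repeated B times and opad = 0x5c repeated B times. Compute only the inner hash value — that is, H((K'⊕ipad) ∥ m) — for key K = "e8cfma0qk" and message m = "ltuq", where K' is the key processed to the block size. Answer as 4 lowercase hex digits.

Key "e8cfma0qk" = 65 38 63 66 6d 61 30 71 6b is 9 bytes > B = 6, so hash it first: H(key) = 03 40, then zero-pad to 6 bytes: K' = 03 40 00 00 00 00.
K' ⊕ ipad = 35 76 36 36 36 36.
Inner input = 35 76 36 36 36 36 ∥ 6c 74 75 71.
Inner hash: sum = 53+118+54+54+54+54+108+116+117+113 = 841 → 03 49.

0349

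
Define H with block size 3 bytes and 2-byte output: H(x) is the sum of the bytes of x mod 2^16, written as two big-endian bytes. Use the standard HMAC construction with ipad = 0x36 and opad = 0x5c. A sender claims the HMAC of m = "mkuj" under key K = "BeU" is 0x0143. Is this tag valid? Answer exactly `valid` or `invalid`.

valid

Key "BeU" = 42 65 55 is exactly B = 3 bytes: K' = 42 65 55.
K' ⊕ ipad = 74 53 63; K' ⊕ opad = 1e 39 09.
Inner hash: sum = 116+83+99+109+107+117+106 = 737 → 02 e1.
Outer hash (recomputed tag): sum = 30+57+9+2+225 = 323 → 01 43.
Recomputed tag = 0143; claimed = 0143 → match.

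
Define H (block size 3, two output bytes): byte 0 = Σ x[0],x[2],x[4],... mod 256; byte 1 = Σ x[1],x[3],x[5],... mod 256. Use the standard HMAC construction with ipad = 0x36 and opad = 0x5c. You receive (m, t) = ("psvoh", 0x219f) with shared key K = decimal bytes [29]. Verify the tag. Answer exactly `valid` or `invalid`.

valid

Key decimal bytes [29] = 1d is 1 byte ≤ B = 3; zero-pad to 3 bytes: K' = 1d 00 00.
K' ⊕ ipad = 2b 36 36; K' ⊕ opad = 41 5c 5c.
Inner hash: even-index sum = 323 mod 256 = 67; odd-index sum = 388 mod 256 = 132 → 43 84.
Outer hash (recomputed tag): even-index sum = 289 mod 256 = 33; odd-index sum = 159 mod 256 = 159 → 21 9f.
Recomputed tag = 219f; claimed = 219f → match.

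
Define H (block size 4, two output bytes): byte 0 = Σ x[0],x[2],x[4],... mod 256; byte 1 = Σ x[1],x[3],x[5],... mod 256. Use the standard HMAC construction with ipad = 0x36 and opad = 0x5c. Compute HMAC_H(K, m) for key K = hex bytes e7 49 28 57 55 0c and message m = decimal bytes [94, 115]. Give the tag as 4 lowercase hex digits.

7a8f

Key hex bytes e7 49 28 57 55 0c is 6 bytes > B = 4, so hash it first: H(key) = 64 ac, then zero-pad to 4 bytes: K' = 64 ac 00 00.
K' ⊕ ipad = 52 9a 36 36.  K' ⊕ opad = 38 f0 5c 5c.
Inner input = (K'⊕ipad) ∥ m = 52 9a 36 36 ∥ 5e 73.
Inner hash: even-index sum = 230 mod 256 = 230; odd-index sum = 323 mod 256 = 67 → e6 43.
Outer input = (K'⊕opad) ∥ inner = 38 f0 5c 5c ∥ e6 43.
Outer hash (tag): even-index sum = 378 mod 256 = 122; odd-index sum = 399 mod 256 = 143 → 7a 8f.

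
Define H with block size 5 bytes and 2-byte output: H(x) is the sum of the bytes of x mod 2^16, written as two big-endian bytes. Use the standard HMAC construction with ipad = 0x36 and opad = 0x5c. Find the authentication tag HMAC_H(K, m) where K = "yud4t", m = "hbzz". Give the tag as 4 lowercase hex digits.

01fe

Key "yud4t" = 79 75 64 34 74 is exactly B = 5 bytes: K' = 79 75 64 34 74.
K' ⊕ ipad = 4f 43 52 02 42.  K' ⊕ opad = 25 29 38 68 28.
Inner input = (K'⊕ipad) ∥ m = 4f 43 52 02 42 ∥ 68 62 7a 7a.
Inner hash: sum = 79+67+82+2+66+104+98+122+122 = 742 → 02 e6.
Outer input = (K'⊕opad) ∥ inner = 25 29 38 68 28 ∥ 02 e6.
Outer hash (tag): sum = 37+41+56+104+40+2+230 = 510 → 01 fe.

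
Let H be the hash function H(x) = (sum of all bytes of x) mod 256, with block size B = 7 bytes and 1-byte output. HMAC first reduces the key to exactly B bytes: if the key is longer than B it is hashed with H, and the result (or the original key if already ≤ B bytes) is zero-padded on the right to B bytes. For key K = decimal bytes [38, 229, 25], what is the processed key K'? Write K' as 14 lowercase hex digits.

Key decimal bytes [38, 229, 25] = 26 e5 19 is 3 bytes ≤ B = 7; zero-pad to 7 bytes: K' = 26 e5 19 00 00 00 00.

26e51900000000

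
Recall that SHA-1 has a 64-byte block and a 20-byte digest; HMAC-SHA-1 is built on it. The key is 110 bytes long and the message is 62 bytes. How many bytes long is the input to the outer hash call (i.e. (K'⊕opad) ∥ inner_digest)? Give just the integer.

Key is 110 > 64 bytes, so it is hashed to 20 bytes then zero-padded to 64: |K'| = 64.
Outer input = (K'⊕opad) ∥ H(inner) → 64 + 20 = 84 bytes.

84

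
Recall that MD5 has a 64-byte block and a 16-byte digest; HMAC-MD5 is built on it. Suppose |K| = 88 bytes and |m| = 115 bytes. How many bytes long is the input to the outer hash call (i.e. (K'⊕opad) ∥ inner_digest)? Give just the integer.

Key is 88 > 64 bytes, so it is hashed to 16 bytes then zero-padded to 64: |K'| = 64.
Outer input = (K'⊕opad) ∥ H(inner) → 64 + 16 = 80 bytes.

80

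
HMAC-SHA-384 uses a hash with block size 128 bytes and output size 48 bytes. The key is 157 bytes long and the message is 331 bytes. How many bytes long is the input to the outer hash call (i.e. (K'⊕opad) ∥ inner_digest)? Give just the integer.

Key is 157 > 128 bytes, so it is hashed to 48 bytes then zero-padded to 128: |K'| = 128.
Outer input = (K'⊕opad) ∥ H(inner) → 128 + 48 = 176 bytes.

176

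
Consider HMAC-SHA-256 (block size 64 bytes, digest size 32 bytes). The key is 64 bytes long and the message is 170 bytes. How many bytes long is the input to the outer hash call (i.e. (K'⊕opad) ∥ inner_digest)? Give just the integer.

96

Key is 64 ≤ 64 bytes, zero-padded: |K'| = 64.
Outer input = (K'⊕opad) ∥ H(inner) → 64 + 32 = 96 bytes.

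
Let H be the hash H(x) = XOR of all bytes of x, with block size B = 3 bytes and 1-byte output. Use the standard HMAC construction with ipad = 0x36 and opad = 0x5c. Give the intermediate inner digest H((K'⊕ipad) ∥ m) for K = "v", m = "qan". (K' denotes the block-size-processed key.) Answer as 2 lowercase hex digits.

Key "v" = 76 is 1 byte ≤ B = 3; zero-pad to 3 bytes: K' = 76 00 00.
K' ⊕ ipad = 40 36 36.
Inner input = 40 36 36 ∥ 71 61 6e.
Inner hash: XOR 40⊕36⊕36⊕71⊕61⊕6e = 3e.

3e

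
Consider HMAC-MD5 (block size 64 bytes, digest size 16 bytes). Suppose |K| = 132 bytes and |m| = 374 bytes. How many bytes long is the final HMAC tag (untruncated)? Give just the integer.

16

The tag is one MD5 digest: 16 bytes.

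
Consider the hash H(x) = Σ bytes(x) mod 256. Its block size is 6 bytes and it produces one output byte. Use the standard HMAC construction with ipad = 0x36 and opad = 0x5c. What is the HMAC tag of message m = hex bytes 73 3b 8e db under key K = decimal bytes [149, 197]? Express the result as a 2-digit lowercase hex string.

Key decimal bytes [149, 197] = 95 c5 is 2 bytes ≤ B = 6; zero-pad to 6 bytes: K' = 95 c5 00 00 00 00.
K' ⊕ ipad = a3 f3 36 36 36 36.  K' ⊕ opad = c9 99 5c 5c 5c 5c.
Inner input = (K'⊕ipad) ∥ m = a3 f3 36 36 36 36 ∥ 73 3b 8e db.
Inner hash: sum = 163+243+54+54+54+54+115+59+142+219 = 1157; mod 256 = 133 → 85.
Outer input = (K'⊕opad) ∥ inner = c9 99 5c 5c 5c 5c ∥ 85.
Outer hash (tag): sum = 201+153+92+92+92+92+133 = 855; mod 256 = 87 → 57.

57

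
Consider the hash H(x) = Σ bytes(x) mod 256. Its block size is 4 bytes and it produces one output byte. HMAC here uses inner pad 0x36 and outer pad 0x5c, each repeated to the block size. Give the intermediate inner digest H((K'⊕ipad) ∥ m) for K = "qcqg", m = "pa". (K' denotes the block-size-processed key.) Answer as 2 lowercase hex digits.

Key "qcqg" = 71 63 71 67 is exactly B = 4 bytes: K' = 71 63 71 67.
K' ⊕ ipad = 47 55 47 51.
Inner input = 47 55 47 51 ∥ 70 61.
Inner hash: sum = 71+85+71+81+112+97 = 517; mod 256 = 5 → 05.

05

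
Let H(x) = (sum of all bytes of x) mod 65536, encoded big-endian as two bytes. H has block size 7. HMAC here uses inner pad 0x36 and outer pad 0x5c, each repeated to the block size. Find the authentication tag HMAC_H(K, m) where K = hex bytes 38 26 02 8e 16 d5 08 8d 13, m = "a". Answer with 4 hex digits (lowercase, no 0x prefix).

0363

Key hex bytes 38 26 02 8e 16 d5 08 8d 13 is 9 bytes > B = 7, so hash it first: H(key) = 02 81, then zero-pad to 7 bytes: K' = 02 81 00 00 00 00 00.
K' ⊕ ipad = 34 b7 36 36 36 36 36.  K' ⊕ opad = 5e dd 5c 5c 5c 5c 5c.
Inner input = (K'⊕ipad) ∥ m = 34 b7 36 36 36 36 36 ∥ 61.
Inner hash: sum = 52+183+54+54+54+54+54+97 = 602 → 02 5a.
Outer input = (K'⊕opad) ∥ inner = 5e dd 5c 5c 5c 5c 5c ∥ 02 5a.
Outer hash (tag): sum = 94+221+92+92+92+92+92+2+90 = 867 → 03 63.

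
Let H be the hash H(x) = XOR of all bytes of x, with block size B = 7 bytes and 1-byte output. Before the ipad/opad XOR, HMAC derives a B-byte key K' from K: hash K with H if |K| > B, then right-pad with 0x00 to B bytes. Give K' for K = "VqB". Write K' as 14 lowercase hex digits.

56714200000000

Key "VqB" = 56 71 42 is 3 bytes ≤ B = 7; zero-pad to 7 bytes: K' = 56 71 42 00 00 00 00.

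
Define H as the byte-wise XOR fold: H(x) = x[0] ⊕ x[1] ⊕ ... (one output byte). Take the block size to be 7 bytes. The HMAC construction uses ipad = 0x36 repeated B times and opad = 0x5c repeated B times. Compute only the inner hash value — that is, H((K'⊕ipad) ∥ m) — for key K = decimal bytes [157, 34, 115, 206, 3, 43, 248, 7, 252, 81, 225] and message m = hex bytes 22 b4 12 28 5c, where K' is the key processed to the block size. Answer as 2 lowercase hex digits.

5f

Key decimal bytes [157, 34, 115, 206, 3, 43, 248, 7, 252, 81, 225] = 9d 22 73 ce 03 2b f8 07 fc 51 e1 is 11 bytes > B = 7, so hash it first: H(key) = 99, then zero-pad to 7 bytes: K' = 99 00 00 00 00 00 00.
K' ⊕ ipad = af 36 36 36 36 36 36.
Inner input = af 36 36 36 36 36 36 ∥ 22 b4 12 28 5c.
Inner hash: XOR af⊕36⊕36⊕36⊕36⊕36⊕36⊕22⊕b4⊕12⊕28⊕5c = 5f.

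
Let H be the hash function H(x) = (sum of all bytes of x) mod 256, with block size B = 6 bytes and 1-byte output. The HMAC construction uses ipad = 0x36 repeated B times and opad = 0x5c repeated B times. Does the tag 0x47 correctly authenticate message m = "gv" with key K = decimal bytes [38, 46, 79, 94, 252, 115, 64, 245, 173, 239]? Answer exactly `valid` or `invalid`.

invalid

Key decimal bytes [38, 46, 79, 94, 252, 115, 64, 245, 173, 239] = 26 2e 4f 5e fc 73 40 f5 ad ef is 10 bytes > B = 6, so hash it first: H(key) = 41, then zero-pad to 6 bytes: K' = 41 00 00 00 00 00.
K' ⊕ ipad = 77 36 36 36 36 36; K' ⊕ opad = 1d 5c 5c 5c 5c 5c.
Inner hash: sum = 119+54+54+54+54+54+103+118 = 610; mod 256 = 98 → 62.
Outer hash (recomputed tag): sum = 29+92+92+92+92+92+98 = 587; mod 256 = 75 → 4b.
Recomputed tag = 4b; claimed = 47 → mismatch.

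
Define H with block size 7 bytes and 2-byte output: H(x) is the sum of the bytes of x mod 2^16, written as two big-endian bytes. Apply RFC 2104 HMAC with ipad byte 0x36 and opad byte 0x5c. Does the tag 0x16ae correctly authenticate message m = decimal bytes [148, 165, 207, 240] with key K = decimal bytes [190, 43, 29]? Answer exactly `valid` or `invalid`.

Key decimal bytes [190, 43, 29] = be 2b 1d is 3 bytes ≤ B = 7; zero-pad to 7 bytes: K' = be 2b 1d 00 00 00 00.
K' ⊕ ipad = 88 1d 2b 36 36 36 36; K' ⊕ opad = e2 77 41 5c 5c 5c 5c.
Inner hash: sum = 136+29+43+54+54+54+54+148+165+207+240 = 1184 → 04 a0.
Outer hash (recomputed tag): sum = 226+119+65+92+92+92+92+4+160 = 942 → 03 ae.
Recomputed tag = 03ae; claimed = 16ae → mismatch.

invalid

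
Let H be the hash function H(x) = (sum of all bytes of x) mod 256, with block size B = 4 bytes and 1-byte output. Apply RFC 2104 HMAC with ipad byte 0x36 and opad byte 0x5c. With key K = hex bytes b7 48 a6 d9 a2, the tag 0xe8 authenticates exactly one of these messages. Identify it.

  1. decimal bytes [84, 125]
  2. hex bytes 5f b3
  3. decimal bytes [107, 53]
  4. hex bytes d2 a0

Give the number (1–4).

Key hex bytes b7 48 a6 d9 a2 is 5 bytes > B = 4, so hash it first: H(key) = 20, then zero-pad to 4 bytes: K' = 20 00 00 00.
K' ⊕ ipad = 16 36 36 36; K' ⊕ opad = 7c 5c 5c 5c.
m1: inner = H(16 36 36 36 54 7d) = 89; tag = H(7c 5c 5c 5c 89) = 19
m2: inner = H(16 36 36 36 5f b3) = ca; tag = H(7c 5c 5c 5c ca) = 5a
m3: inner = H(16 36 36 36 6b 35) = 58; tag = H(7c 5c 5c 5c 58) = e8 ← matches
m4: inner = H(16 36 36 36 d2 a0) = 2a; tag = H(7c 5c 5c 5c 2a) = ba

3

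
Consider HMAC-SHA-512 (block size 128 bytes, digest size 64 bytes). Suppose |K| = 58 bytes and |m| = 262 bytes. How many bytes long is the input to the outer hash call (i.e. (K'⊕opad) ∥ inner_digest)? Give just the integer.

192

Key is 58 ≤ 128 bytes, zero-padded: |K'| = 128.
Outer input = (K'⊕opad) ∥ H(inner) → 128 + 64 = 192 bytes.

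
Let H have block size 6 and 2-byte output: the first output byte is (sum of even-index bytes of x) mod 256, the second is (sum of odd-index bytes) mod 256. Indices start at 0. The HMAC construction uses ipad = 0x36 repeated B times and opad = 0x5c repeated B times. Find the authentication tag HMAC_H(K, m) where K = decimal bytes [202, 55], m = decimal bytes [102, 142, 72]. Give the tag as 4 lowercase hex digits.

641e

Key decimal bytes [202, 55] = ca 37 is 2 bytes ≤ B = 6; zero-pad to 6 bytes: K' = ca 37 00 00 00 00.
K' ⊕ ipad = fc 01 36 36 36 36.  K' ⊕ opad = 96 6b 5c 5c 5c 5c.
Inner input = (K'⊕ipad) ∥ m = fc 01 36 36 36 36 ∥ 66 8e 48.
Inner hash: even-index sum = 534 mod 256 = 22; odd-index sum = 251 mod 256 = 251 → 16 fb.
Outer input = (K'⊕opad) ∥ inner = 96 6b 5c 5c 5c 5c ∥ 16 fb.
Outer hash (tag): even-index sum = 356 mod 256 = 100; odd-index sum = 542 mod 256 = 30 → 64 1e.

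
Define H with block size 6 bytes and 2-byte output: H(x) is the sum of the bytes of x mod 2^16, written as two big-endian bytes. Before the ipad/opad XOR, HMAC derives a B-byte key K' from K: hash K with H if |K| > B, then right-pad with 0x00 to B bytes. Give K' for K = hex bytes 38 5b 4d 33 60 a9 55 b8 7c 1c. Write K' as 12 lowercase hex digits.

|K| = 10 > B = 6, so first hash the key.
H(K): sum = 56+91+77+51+96+169+85+184+124+28 = 961 → 03 c1.
Zero-pad H(K) = 03 c1 to 6 bytes: K' = 03 c1 00 00 00 00.

03c100000000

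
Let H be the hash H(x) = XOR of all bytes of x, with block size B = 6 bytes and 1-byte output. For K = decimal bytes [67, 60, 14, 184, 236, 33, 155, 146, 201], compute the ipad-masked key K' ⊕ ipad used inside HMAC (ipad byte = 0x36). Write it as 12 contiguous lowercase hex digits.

Key decimal bytes [67, 60, 14, 184, 236, 33, 155, 146, 201] = 43 3c 0e b8 ec 21 9b 92 c9 is 9 bytes > B = 6, so hash it first: H(key) = c4, then zero-pad to 6 bytes: K' = c4 00 00 00 00 00.
XOR each byte with 0x36: c4⊕36=f2, 00⊕36=36, 00⊕36=36, 00⊕36=36, 00⊕36=36, 00⊕36=36.

f23636363636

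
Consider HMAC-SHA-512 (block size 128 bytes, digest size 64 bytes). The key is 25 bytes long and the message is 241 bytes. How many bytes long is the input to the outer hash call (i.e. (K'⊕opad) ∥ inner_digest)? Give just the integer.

Key is 25 ≤ 128 bytes, zero-padded: |K'| = 128.
Outer input = (K'⊕opad) ∥ H(inner) → 128 + 64 = 192 bytes.

192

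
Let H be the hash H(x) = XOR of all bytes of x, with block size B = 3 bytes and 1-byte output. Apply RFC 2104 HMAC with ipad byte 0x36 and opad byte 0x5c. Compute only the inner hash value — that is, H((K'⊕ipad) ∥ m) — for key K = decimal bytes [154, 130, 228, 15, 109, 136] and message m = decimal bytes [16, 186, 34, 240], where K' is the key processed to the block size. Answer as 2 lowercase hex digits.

58

Key decimal bytes [154, 130, 228, 15, 109, 136] = 9a 82 e4 0f 6d 88 is 6 bytes > B = 3, so hash it first: H(key) = 16, then zero-pad to 3 bytes: K' = 16 00 00.
K' ⊕ ipad = 20 36 36.
Inner input = 20 36 36 ∥ 10 ba 22 f0.
Inner hash: XOR 20⊕36⊕36⊕10⊕ba⊕22⊕f0 = 58.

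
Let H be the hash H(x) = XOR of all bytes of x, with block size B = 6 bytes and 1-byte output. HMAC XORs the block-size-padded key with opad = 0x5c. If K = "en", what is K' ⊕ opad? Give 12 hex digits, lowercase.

39325c5c5c5c

Key "en" = 65 6e is 2 bytes ≤ B = 6; zero-pad to 6 bytes: K' = 65 6e 00 00 00 00.
XOR each byte with 0x5c: 65⊕5c=39, 6e⊕5c=32, 00⊕5c=5c, 00⊕5c=5c, 00⊕5c=5c, 00⊕5c=5c.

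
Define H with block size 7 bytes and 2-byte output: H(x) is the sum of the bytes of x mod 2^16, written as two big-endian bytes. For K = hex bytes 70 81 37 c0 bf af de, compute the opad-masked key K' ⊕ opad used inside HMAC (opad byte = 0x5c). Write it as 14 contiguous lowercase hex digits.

2cdd6b9ce3f382

Key hex bytes 70 81 37 c0 bf af de is exactly B = 7 bytes: K' = 70 81 37 c0 bf af de.
XOR each byte with 0x5c: 70⊕5c=2c, 81⊕5c=dd, 37⊕5c=6b, c0⊕5c=9c, bf⊕5c=e3, af⊕5c=f3, de⊕5c=82.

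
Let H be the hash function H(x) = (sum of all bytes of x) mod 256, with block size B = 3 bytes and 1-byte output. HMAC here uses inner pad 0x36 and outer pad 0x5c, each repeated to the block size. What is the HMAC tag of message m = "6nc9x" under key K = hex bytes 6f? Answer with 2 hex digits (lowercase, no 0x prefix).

Key hex bytes 6f is 1 byte ≤ B = 3; zero-pad to 3 bytes: K' = 6f 00 00.
K' ⊕ ipad = 59 36 36.  K' ⊕ opad = 33 5c 5c.
Inner input = (K'⊕ipad) ∥ m = 59 36 36 ∥ 36 6e 63 39 78.
Inner hash: sum = 89+54+54+54+110+99+57+120 = 637; mod 256 = 125 → 7d.
Outer input = (K'⊕opad) ∥ inner = 33 5c 5c ∥ 7d.
Outer hash (tag): sum = 51+92+92+125 = 360; mod 256 = 104 → 68.

68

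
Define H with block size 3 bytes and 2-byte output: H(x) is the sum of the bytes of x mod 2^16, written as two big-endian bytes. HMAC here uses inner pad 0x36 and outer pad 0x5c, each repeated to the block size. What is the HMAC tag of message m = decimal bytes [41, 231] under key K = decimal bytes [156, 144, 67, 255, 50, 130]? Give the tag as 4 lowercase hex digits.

Key decimal bytes [156, 144, 67, 255, 50, 130] = 9c 90 43 ff 32 82 is 6 bytes > B = 3, so hash it first: H(key) = 03 22, then zero-pad to 3 bytes: K' = 03 22 00.
K' ⊕ ipad = 35 14 36.  K' ⊕ opad = 5f 7e 5c.
Inner input = (K'⊕ipad) ∥ m = 35 14 36 ∥ 29 e7.
Inner hash: sum = 53+20+54+41+231 = 399 → 01 8f.
Outer input = (K'⊕opad) ∥ inner = 5f 7e 5c ∥ 01 8f.
Outer hash (tag): sum = 95+126+92+1+143 = 457 → 01 c9.

01c9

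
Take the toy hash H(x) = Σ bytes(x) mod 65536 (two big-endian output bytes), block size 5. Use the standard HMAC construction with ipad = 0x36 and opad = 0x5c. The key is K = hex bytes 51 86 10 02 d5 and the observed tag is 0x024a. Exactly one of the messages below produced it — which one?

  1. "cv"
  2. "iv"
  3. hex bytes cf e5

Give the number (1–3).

Key hex bytes 51 86 10 02 d5 is exactly B = 5 bytes: K' = 51 86 10 02 d5.
K' ⊕ ipad = 67 b0 26 34 e3; K' ⊕ opad = 0d da 4c 5e 89.
m1: inner = H(67 b0 26 34 e3 63 76) = 03 2d; tag = H(0d da 4c 5e 89 03 2d) = 024a ← matches
m2: inner = H(67 b0 26 34 e3 69 76) = 03 33; tag = H(0d da 4c 5e 89 03 33) = 0250
m3: inner = H(67 b0 26 34 e3 cf e5) = 04 08; tag = H(0d da 4c 5e 89 04 08) = 0226

1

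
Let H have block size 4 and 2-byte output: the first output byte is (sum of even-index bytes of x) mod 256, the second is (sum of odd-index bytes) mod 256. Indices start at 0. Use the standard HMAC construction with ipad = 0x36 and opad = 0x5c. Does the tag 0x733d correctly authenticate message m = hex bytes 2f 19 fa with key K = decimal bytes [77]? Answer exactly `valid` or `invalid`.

Key decimal bytes [77] = 4d is 1 byte ≤ B = 4; zero-pad to 4 bytes: K' = 4d 00 00 00.
K' ⊕ ipad = 7b 36 36 36; K' ⊕ opad = 11 5c 5c 5c.
Inner hash: even-index sum = 474 mod 256 = 218; odd-index sum = 133 mod 256 = 133 → da 85.
Outer hash (recomputed tag): even-index sum = 327 mod 256 = 71; odd-index sum = 317 mod 256 = 61 → 47 3d.
Recomputed tag = 473d; claimed = 733d → mismatch.

invalid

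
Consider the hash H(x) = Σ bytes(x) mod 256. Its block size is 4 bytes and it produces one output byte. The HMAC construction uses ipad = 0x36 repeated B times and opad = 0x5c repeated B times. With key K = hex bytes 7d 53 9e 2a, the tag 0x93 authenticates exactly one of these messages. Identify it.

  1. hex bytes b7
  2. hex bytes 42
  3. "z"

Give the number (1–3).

Key hex bytes 7d 53 9e 2a is exactly B = 4 bytes: K' = 7d 53 9e 2a.
K' ⊕ ipad = 4b 65 a8 1c; K' ⊕ opad = 21 0f c2 76.
m1: inner = H(4b 65 a8 1c b7) = 2b; tag = H(21 0f c2 76 2b) = 93 ← matches
m2: inner = H(4b 65 a8 1c 42) = b6; tag = H(21 0f c2 76 b6) = 1e
m3: inner = H(4b 65 a8 1c 7a) = ee; tag = H(21 0f c2 76 ee) = 56

1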